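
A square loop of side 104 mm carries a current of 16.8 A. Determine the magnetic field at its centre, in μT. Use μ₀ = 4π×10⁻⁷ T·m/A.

B ≈ 183 μT

Each side is a finite straight segment at perpendicular distance d = a/(2 tan(π/4)) = 0.052 m from the centre, with end-angles ±π/4.
One side contributes B₁ = (μ₀I/4πd)·2 sin(π/4) = 4.57×10⁻⁵ T.
All 4 sides add in the same direction: B = 4 × 4.57×10⁻⁵ = 1.83×10⁻⁴ T.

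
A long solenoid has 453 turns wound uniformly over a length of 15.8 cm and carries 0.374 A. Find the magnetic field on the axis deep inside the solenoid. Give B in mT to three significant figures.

B ≈ 1.35 mT

Inside a long solenoid, B = μ₀nI with n = 2867 turns/m.
B = 4π×10⁻⁷ × 2867 × 0.374 = 1.35×10⁻³ T.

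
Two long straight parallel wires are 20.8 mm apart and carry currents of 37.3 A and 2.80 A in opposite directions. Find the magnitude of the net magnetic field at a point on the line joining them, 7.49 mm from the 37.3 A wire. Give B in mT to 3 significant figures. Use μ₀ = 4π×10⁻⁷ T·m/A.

B ≈ 1.04 mT

Each long wire gives B = μ₀I/(2πd). Distances are d₁ = 0.00749 m and d₂ = 0.01331 m.
B₁ = 9.96×10⁻⁴ T, B₂ = 4.21×10⁻⁵ T.
Between antiparallel currents both contributions point the same way, so they add. B = B₁ + B₂ = 9.96×10⁻⁴ + 4.21×10⁻⁵ = 1.04×10⁻³ T.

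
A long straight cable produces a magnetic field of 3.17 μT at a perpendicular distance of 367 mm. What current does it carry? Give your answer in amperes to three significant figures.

For a long straight wire B = μ₀I/(2πd), so I = 2πdB/μ₀.
I = 2π × 0.367 × 3.17×10⁻⁶ / (4π×10⁻⁷) = 5.82 A.

I ≈ 5.82 A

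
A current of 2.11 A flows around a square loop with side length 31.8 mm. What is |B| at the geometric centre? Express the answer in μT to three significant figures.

B ≈ 75.1 μT

Each side is a finite straight segment at perpendicular distance d = a/(2 tan(π/4)) = 0.0159 m from the centre, with end-angles ±π/4.
One side contributes B₁ = (μ₀I/4πd)·2 sin(π/4) = 1.88×10⁻⁵ T.
All 4 sides add in the same direction: B = 4 × 1.88×10⁻⁵ = 7.51×10⁻⁵ T.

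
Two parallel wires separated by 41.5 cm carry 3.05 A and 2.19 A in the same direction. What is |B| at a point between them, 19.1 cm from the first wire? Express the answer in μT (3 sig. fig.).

B ≈ 1.24 μT

Each long wire gives B = μ₀I/(2πd). Distances are d₁ = 0.191 m and d₂ = 0.224 m.
B₁ = 3.19×10⁻⁶ T, B₂ = 1.96×10⁻⁶ T.
Between parallel currents the two contributions point in opposite directions, so they subtract. B = |B₁ − B₂| = |3.19×10⁻⁶ − 1.96×10⁻⁶| = 1.24×10⁻⁶ T.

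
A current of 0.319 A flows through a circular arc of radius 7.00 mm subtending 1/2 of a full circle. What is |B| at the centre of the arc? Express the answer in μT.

The Biot–Savart field of a circular arc at its centre is B = μ₀Iφ/(4πR), with φ = 3.142 rad.
B = (4π×10⁻⁷ × 0.319 × 3.142) / (4π × 0.007) = 1.43×10⁻⁵ T.

B ≈ 14.3 μT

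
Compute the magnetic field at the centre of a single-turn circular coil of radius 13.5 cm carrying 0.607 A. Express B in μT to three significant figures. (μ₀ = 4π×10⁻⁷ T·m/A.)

B ≈ 2.83 μT

At the centre of a circular loop the Biot–Savart law gives B = μ₀I/(2R).
B = (4π×10⁻⁷ × 0.607) / (2 × 0.135) = 2.83×10⁻⁶ T.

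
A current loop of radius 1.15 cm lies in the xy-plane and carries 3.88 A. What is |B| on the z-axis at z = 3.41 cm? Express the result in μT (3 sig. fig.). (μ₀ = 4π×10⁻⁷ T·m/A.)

On the axis of a circular loop, B = μ₀IR² / [2(R²+z²)^(3/2)].
R² + z² = (0.0115)² + (0.0341)² = 0.001295 m², and (R²+z²)^(3/2) = 4.66×10⁻⁵ m³.
B = (4π×10⁻⁷ × 3.88 × 0.0001322) / (2 × 4.66×10⁻⁵) = 6.92×10⁻⁶ T.

B ≈ 6.92 μT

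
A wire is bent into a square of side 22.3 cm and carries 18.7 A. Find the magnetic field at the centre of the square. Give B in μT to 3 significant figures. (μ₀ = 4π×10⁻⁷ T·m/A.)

Each side is a finite straight segment at perpendicular distance d = a/(2 tan(π/4)) = 0.1115 m from the centre, with end-angles ±π/4.
One side contributes B₁ = (μ₀I/4πd)·2 sin(π/4) = 2.37×10⁻⁵ T.
All 4 sides add in the same direction: B = 4 × 2.37×10⁻⁵ = 9.49×10⁻⁵ T.

B ≈ 94.9 μT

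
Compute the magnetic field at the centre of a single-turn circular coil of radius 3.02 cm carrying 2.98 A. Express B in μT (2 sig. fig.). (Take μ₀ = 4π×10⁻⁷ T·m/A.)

B ≈ 62 μT

At the centre of a circular loop the Biot–Savart law gives B = μ₀I/(2R).
B = (4π×10⁻⁷ × 2.98) / (2 × 0.0302) = 6.20×10⁻⁵ T.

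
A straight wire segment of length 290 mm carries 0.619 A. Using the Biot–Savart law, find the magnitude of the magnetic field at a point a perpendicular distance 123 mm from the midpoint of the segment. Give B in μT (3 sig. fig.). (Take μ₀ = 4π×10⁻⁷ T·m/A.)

For a finite straight segment, B = (μ₀I/4πd)(sinθ₁ + sinθ₂), where θ₁, θ₂ are the angles from the perpendicular to each end.
The perpendicular from the point meets the wire at its midpoint, so each end is L/2 = 0.145 m away along the wire.
sinθ₁ = 0.145/√(0.145²+0.123²) = 0.7626; sinθ₂ = 0.145/√(0.145²+0.123²) = 0.7626.
B = (4π×10⁻⁷ × 0.619) / (4π × 0.123) × (0.7626 + 0.7626) = 7.68×10⁻⁷ T.

B ≈ 0.768 μT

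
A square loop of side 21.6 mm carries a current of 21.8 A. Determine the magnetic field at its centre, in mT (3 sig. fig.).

Each side is a finite straight segment at perpendicular distance d = a/(2 tan(π/4)) = 0.0108 m from the centre, with end-angles ±π/4.
One side contributes B₁ = (μ₀I/4πd)·2 sin(π/4) = 2.85×10⁻⁴ T.
All 4 sides add in the same direction: B = 4 × 2.85×10⁻⁴ = 1.14×10⁻³ T.

B ≈ 1.14 mT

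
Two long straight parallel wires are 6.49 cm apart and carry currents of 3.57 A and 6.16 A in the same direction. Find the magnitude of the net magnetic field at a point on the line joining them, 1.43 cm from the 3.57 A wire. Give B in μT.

Each long wire gives B = μ₀I/(2πd). Distances are d₁ = 0.0143 m and d₂ = 0.0506 m.
B₁ = 4.99×10⁻⁵ T, B₂ = 2.43×10⁻⁵ T.
Between parallel currents the two contributions point in opposite directions, so they subtract. B = |B₁ − B₂| = |4.99×10⁻⁵ − 2.43×10⁻⁵| = 2.56×10⁻⁵ T.

B ≈ 25.6 μT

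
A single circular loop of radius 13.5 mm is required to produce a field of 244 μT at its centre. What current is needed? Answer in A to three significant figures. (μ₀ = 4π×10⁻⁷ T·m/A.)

At the centre of a circular loop B = μ₀I/(2R), so I = 2RB/μ₀.
With R = 0.0135 m, I = 2 × 0.0135 × 2.44×10⁻⁴ / (4π×10⁻⁷) = 5.24 A.

I ≈ 5.24 A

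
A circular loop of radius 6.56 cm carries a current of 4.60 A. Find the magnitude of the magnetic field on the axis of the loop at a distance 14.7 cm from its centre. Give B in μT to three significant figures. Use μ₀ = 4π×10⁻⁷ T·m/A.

On the axis of a circular loop, B = μ₀IR² / [2(R²+z²)^(3/2)].
R² + z² = (0.0656)² + (0.147)² = 0.02591 m², and (R²+z²)^(3/2) = 4.17×10⁻³ m³.
B = (4π×10⁻⁷ × 4.60 × 0.004303) / (2 × 4.17×10⁻³) = 2.98×10⁻⁶ T.

B ≈ 2.98 μT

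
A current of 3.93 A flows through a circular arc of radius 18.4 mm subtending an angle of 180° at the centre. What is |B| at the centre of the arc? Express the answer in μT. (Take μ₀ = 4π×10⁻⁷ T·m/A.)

The Biot–Savart field of a circular arc at its centre is B = μ₀Iφ/(4πR), with φ = 3.142 rad.
B = (4π×10⁻⁷ × 3.93 × 3.142) / (4π × 0.0184) = 6.71×10⁻⁵ T.

B ≈ 67.1 μT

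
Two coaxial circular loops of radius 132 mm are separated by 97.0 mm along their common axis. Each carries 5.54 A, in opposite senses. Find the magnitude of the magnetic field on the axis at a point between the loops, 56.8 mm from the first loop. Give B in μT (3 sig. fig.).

B ≈ 2.65 μT

Each loop contributes B = μ₀IR²/[2(R²+z²)^(3/2)] on the axis, with z measured from that loop.
Loop 1 (z = 0.0568 m): B₁ = 2.04×10⁻⁵ T. Loop 2 (z = 0.0402 m): B₂ = 2.31×10⁻⁵ T.
The fields oppose: B = |B₁ − B₂| = 2.65×10⁻⁶ T.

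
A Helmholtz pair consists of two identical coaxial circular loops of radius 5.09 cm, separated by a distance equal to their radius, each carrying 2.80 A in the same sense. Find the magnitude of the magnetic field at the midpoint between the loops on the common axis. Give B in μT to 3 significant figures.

B ≈ 49.5 μT

Each loop contributes B = μ₀IR²/[2(R²+z²)^(3/2)] on the axis, with z measured from that loop.
Loop 1 (z = 0.02545 m): B₁ = 2.47×10⁻⁵ T. Loop 2 (z = 0.02545 m): B₂ = 2.47×10⁻⁵ T.
The fields add: B = B₁ + B₂ = 4.95×10⁻⁵ T.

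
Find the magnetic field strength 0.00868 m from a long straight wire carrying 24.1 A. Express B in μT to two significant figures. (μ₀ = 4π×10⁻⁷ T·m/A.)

B ≈ 560 μT

For an infinitely long straight wire, B = μ₀I/(2πd).
B = (4π×10⁻⁷ × 24.1) / (2π × 0.00868) = 5.55×10⁻⁴ T.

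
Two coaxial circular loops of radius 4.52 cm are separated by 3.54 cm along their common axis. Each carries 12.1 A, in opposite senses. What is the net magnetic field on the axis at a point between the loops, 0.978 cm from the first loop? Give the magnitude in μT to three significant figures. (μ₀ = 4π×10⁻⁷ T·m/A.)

Each loop contributes B = μ₀IR²/[2(R²+z²)^(3/2)] on the axis, with z measured from that loop.
Loop 1 (z = 0.00978 m): B₁ = 1.57×10⁻⁴ T. Loop 2 (z = 0.02562 m): B₂ = 1.11×10⁻⁴ T.
The fields oppose: B = |B₁ − B₂| = 4.63×10⁻⁵ T.

B ≈ 46.3 μT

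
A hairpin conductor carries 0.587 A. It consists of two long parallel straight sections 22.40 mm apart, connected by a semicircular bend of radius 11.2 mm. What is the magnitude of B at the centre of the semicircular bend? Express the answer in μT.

The semicircular arc contributes B_arc = μ₀I·π/(4πR) = μ₀I/(4R) = 1.65×10⁻⁵ T.
Each semi-infinite lead is at perpendicular distance R = 0.0112 m from the centre, with the perpendicular foot at its near end, so it contributes μ₀I/(4πR); both point the same way, together 1.05×10⁻⁵ T.
Arc and leads all point the same direction: B = 1.65×10⁻⁵ + 1.05×10⁻⁵ = 2.69×10⁻⁵ T.

B ≈ 26.9 μT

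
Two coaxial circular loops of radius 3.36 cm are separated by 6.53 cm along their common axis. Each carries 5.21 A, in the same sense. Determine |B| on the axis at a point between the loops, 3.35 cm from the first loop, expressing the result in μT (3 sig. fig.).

Each loop contributes B = μ₀IR²/[2(R²+z²)^(3/2)] on the axis, with z measured from that loop.
Loop 1 (z = 0.0335 m): B₁ = 3.46×10⁻⁵ T. Loop 2 (z = 0.0318 m): B₂ = 3.73×10⁻⁵ T.
The fields add: B = B₁ + B₂ = 7.19×10⁻⁵ T.

B ≈ 71.9 μT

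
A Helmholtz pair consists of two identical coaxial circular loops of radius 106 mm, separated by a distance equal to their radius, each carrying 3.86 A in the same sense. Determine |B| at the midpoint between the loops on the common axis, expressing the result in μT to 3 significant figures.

Each loop contributes B = μ₀IR²/[2(R²+z²)^(3/2)] on the axis, with z measured from that loop.
Loop 1 (z = 0.053 m): B₁ = 1.64×10⁻⁵ T. Loop 2 (z = 0.053 m): B₂ = 1.64×10⁻⁵ T.
The fields add: B = B₁ + B₂ = 3.27×10⁻⁵ T.

B ≈ 32.7 μT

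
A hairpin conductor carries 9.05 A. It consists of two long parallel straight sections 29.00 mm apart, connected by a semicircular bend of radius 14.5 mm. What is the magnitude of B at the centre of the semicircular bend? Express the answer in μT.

The semicircular arc contributes B_arc = μ₀I·π/(4πR) = μ₀I/(4R) = 1.96×10⁻⁴ T.
Each semi-infinite lead is at perpendicular distance R = 0.0145 m from the centre, with the perpendicular foot at its near end, so it contributes μ₀I/(4πR); both point the same way, together 1.25×10⁻⁴ T.
Arc and leads all point the same direction: B = 1.96×10⁻⁴ + 1.25×10⁻⁴ = 3.21×10⁻⁴ T.

B ≈ 321 μT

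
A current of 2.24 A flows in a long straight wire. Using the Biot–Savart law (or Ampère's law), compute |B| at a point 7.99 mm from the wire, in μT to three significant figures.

B ≈ 56.1 μT

For an infinitely long straight wire, B = μ₀I/(2πd).
B = (4π×10⁻⁷ × 2.24) / (2π × 0.00799) = 5.61×10⁻⁵ T.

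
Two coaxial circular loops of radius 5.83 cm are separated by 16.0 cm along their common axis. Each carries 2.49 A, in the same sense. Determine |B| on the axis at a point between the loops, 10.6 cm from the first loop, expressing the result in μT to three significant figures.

Each loop contributes B = μ₀IR²/[2(R²+z²)^(3/2)] on the axis, with z measured from that loop.
Loop 1 (z = 0.106 m): B₁ = 3.00×10⁻⁶ T. Loop 2 (z = 0.054 m): B₂ = 1.06×10⁻⁵ T.
The fields add: B = B₁ + B₂ = 1.36×10⁻⁵ T.

B ≈ 13.6 μT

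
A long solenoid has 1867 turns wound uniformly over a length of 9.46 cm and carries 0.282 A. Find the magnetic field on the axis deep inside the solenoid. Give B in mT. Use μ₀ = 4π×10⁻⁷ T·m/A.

Inside a long solenoid, B = μ₀nI with n = 1.974×10⁴ turns/m.
B = 4π×10⁻⁷ × 1.974×10⁴ × 0.282 = 6.99×10⁻³ T.

B ≈ 6.99 mT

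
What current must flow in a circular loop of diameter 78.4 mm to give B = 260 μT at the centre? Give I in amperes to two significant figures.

At the centre of a circular loop B = μ₀I/(2R), so I = 2RB/μ₀.
With R = 0.0392 m, I = 2 × 0.0392 × 2.60×10⁻⁴ / (4π×10⁻⁷) = 16.2 A.

I ≈ 16 A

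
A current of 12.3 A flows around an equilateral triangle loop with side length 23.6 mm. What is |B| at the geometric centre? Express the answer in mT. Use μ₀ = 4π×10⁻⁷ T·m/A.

Each side is a finite straight segment at perpendicular distance d = a/(2 tan(π/3)) = 0.006813 m from the centre, with end-angles ±π/3.
One side contributes B₁ = (μ₀I/4πd)·2 sin(π/3) = 3.13×10⁻⁴ T.
All 3 sides add in the same direction: B = 3 × 3.13×10⁻⁴ = 9.38×10⁻⁴ T.

B ≈ 0.938 mT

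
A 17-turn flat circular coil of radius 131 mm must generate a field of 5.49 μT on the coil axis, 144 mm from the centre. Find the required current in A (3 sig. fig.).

For an N-turn coil, B = Nμ₀IR²/[2(R²+z²)^(3/2)] with R = 0.131 m, z = 0.144 m, so I = 2B(R²+z²)^(3/2)/(Nμ₀R²) = 2 × 5.49×10⁻⁶ × 7.38×10⁻³ / (17 × 4π×10⁻⁷ × 0.01716) = 0.221 A.

I ≈ 0.221 A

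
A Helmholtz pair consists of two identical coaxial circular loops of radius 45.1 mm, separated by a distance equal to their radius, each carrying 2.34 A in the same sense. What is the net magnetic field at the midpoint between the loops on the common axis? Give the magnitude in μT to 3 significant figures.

Each loop contributes B = μ₀IR²/[2(R²+z²)^(3/2)] on the axis, with z measured from that loop.
Loop 1 (z = 0.02255 m): B₁ = 2.33×10⁻⁵ T. Loop 2 (z = 0.02255 m): B₂ = 2.33×10⁻⁵ T.
The fields add: B = B₁ + B₂ = 4.67×10⁻⁵ T.

B ≈ 46.7 μT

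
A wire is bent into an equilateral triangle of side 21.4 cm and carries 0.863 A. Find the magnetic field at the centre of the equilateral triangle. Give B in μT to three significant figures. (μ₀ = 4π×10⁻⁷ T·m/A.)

B ≈ 7.26 μT

Each side is a finite straight segment at perpendicular distance d = a/(2 tan(π/3)) = 0.06178 m from the centre, with end-angles ±π/3.
One side contributes B₁ = (μ₀I/4πd)·2 sin(π/3) = 2.42×10⁻⁶ T.
All 3 sides add in the same direction: B = 3 × 2.42×10⁻⁶ = 7.26×10⁻⁶ T.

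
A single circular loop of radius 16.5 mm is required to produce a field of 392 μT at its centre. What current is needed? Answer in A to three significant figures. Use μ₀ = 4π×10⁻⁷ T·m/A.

I ≈ 10.3 A

At the centre of a circular loop B = μ₀I/(2R), so I = 2RB/μ₀.
With R = 0.0165 m, I = 2 × 0.0165 × 3.92×10⁻⁴ / (4π×10⁻⁷) = 10.3 A.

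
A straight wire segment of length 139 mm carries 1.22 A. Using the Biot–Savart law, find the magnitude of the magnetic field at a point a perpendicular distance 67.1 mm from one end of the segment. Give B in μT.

For a finite straight segment, B = (μ₀I/4πd)(sinθ₁ + sinθ₂), where θ₁, θ₂ are the angles from the perpendicular to each end.
The perpendicular foot is at one end, so the two end-offsets along the wire are 0 and L = 0.139 m.
sinθ₁ = 0/√(0²+0.0671²) = 0.0000; sinθ₂ = 0.139/√(0.139²+0.0671²) = 0.9006.
B = (4π×10⁻⁷ × 1.22) / (4π × 0.0671) × (0.0000 + 0.9006) = 1.64×10⁻⁶ T.

B ≈ 1.64 μT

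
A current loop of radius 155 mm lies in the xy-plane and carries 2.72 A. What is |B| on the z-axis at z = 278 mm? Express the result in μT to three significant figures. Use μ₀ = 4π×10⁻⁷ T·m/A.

B ≈ 1.27 μT

On the axis of a circular loop, B = μ₀IR² / [2(R²+z²)^(3/2)].
R² + z² = (0.155)² + (0.278)² = 0.1013 m², and (R²+z²)^(3/2) = 3.22×10⁻² m³.
B = (4π×10⁻⁷ × 2.72 × 0.02403) / (2 × 3.22×10⁻²) = 1.27×10⁻⁶ T.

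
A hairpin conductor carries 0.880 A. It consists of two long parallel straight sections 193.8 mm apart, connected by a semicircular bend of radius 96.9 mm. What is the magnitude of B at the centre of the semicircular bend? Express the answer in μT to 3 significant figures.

The semicircular arc contributes B_arc = μ₀I·π/(4πR) = μ₀I/(4R) = 2.85×10⁻⁶ T.
Each semi-infinite lead is at perpendicular distance R = 0.0969 m from the centre, with the perpendicular foot at its near end, so it contributes μ₀I/(4πR); both point the same way, together 1.82×10⁻⁶ T.
Arc and leads all point the same direction: B = 2.85×10⁻⁶ + 1.82×10⁻⁶ = 4.67×10⁻⁶ T.

B ≈ 4.67 μT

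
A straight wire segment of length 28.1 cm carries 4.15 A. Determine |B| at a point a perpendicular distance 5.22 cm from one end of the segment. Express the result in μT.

B ≈ 7.82 μT

For a finite straight segment, B = (μ₀I/4πd)(sinθ₁ + sinθ₂), where θ₁, θ₂ are the angles from the perpendicular to each end.
The perpendicular foot is at one end, so the two end-offsets along the wire are 0 and L = 0.281 m.
sinθ₁ = 0/√(0²+0.0522²) = 0.0000; sinθ₂ = 0.281/√(0.281²+0.0522²) = 0.9832.
B = (4π×10⁻⁷ × 4.15) / (4π × 0.0522) × (0.0000 + 0.9832) = 7.82×10⁻⁶ T.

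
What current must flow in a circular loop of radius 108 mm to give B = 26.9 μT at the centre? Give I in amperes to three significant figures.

I ≈ 4.62 A

At the centre of a circular loop B = μ₀I/(2R), so I = 2RB/μ₀.
With R = 0.108 m, I = 2 × 0.108 × 2.69×10⁻⁵ / (4π×10⁻⁷) = 4.62 A.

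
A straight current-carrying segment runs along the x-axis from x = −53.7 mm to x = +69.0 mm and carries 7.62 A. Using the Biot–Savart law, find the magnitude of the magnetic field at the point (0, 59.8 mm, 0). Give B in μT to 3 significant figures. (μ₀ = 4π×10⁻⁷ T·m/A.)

B ≈ 18.1 μT

For a finite straight segment, B = (μ₀I/4πd)(sinθ₁ + sinθ₂), where θ₁, θ₂ are the angles from the perpendicular to each end.
The perpendicular distance is d = 0.0598 m; the end-offsets along the wire are a = 0.0537 m and b = 0.069 m.
sinθ₁ = 0.0537/√(0.0537²+0.0598²) = 0.6681; sinθ₂ = 0.069/√(0.069²+0.0598²) = 0.7557.
B = (4π×10⁻⁷ × 7.62) / (4π × 0.0598) × (0.6681 + 0.7557) = 1.81×10⁻⁵ T.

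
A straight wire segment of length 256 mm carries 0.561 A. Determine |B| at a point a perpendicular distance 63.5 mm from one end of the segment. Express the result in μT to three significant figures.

For a finite straight segment, B = (μ₀I/4πd)(sinθ₁ + sinθ₂), where θ₁, θ₂ are the angles from the perpendicular to each end.
The perpendicular foot is at one end, so the two end-offsets along the wire are 0 and L = 0.256 m.
sinθ₁ = 0/√(0²+0.0635²) = 0.0000; sinθ₂ = 0.256/√(0.256²+0.0635²) = 0.9706.
B = (4π×10⁻⁷ × 0.561) / (4π × 0.0635) × (0.0000 + 0.9706) = 8.57×10⁻⁷ T.

B ≈ 0.857 μT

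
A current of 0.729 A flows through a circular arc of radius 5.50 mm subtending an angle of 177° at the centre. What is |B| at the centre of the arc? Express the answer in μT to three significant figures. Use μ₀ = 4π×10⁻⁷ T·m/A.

The Biot–Savart field of a circular arc at its centre is B = μ₀Iφ/(4πR), with φ = 3.089 rad.
B = (4π×10⁻⁷ × 0.729 × 3.089) / (4π × 0.0055) = 4.09×10⁻⁵ T.

B ≈ 40.9 μT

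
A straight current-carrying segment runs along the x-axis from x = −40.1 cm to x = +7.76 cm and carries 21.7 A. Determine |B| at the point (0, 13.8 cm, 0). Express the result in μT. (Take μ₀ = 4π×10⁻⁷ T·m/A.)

B ≈ 22.6 μT

For a finite straight segment, B = (μ₀I/4πd)(sinθ₁ + sinθ₂), where θ₁, θ₂ are the angles from the perpendicular to each end.
The perpendicular distance is d = 0.138 m; the end-offsets along the wire are a = 0.401 m and b = 0.0776 m.
sinθ₁ = 0.401/√(0.401²+0.138²) = 0.9456; sinθ₂ = 0.0776/√(0.0776²+0.138²) = 0.4901.
B = (4π×10⁻⁷ × 21.7) / (4π × 0.138) × (0.9456 + 0.4901) = 2.26×10⁻⁵ T.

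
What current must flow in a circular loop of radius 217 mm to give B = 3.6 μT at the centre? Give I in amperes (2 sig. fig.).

I ≈ 1.2 A

At the centre of a circular loop B = μ₀I/(2R), so I = 2RB/μ₀.
With R = 0.217 m, I = 2 × 0.217 × 3.60×10⁻⁶ / (4π×10⁻⁷) = 1.24 A.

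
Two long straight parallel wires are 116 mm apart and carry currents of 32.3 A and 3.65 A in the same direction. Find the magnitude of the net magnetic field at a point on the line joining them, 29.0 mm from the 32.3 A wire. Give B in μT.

Each long wire gives B = μ₀I/(2πd). Distances are d₁ = 0.029 m and d₂ = 0.087 m.
B₁ = 2.23×10⁻⁴ T, B₂ = 8.39×10⁻⁶ T.
Between parallel currents the two contributions point in opposite directions, so they subtract. B = |B₁ − B₂| = |2.23×10⁻⁴ − 8.39×10⁻⁶| = 2.14×10⁻⁴ T.

B ≈ 214 μT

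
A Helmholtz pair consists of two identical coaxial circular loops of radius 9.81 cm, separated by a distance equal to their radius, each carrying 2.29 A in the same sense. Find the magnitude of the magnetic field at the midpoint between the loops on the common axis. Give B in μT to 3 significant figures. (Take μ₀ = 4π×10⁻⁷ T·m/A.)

Each loop contributes B = μ₀IR²/[2(R²+z²)^(3/2)] on the axis, with z measured from that loop.
Loop 1 (z = 0.04905 m): B₁ = 1.05×10⁻⁵ T. Loop 2 (z = 0.04905 m): B₂ = 1.05×10⁻⁵ T.
The fields add: B = B₁ + B₂ = 2.10×10⁻⁵ T.

B ≈ 21.0 μT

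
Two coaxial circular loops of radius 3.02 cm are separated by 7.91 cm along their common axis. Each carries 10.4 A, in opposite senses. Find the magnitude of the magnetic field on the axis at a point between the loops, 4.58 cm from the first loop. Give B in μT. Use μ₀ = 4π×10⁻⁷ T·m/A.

Each loop contributes B = μ₀IR²/[2(R²+z²)^(3/2)] on the axis, with z measured from that loop.
Loop 1 (z = 0.0458 m): B₁ = 3.61×10⁻⁵ T. Loop 2 (z = 0.0333 m): B₂ = 6.56×10⁻⁵ T.
The fields oppose: B = |B₁ − B₂| = 2.95×10⁻⁵ T.

B ≈ 29.5 μT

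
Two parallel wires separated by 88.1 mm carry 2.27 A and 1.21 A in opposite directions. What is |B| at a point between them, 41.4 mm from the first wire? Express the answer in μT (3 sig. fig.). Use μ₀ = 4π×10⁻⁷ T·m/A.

B ≈ 16.1 μT

Each long wire gives B = μ₀I/(2πd). Distances are d₁ = 0.0414 m and d₂ = 0.0467 m.
B₁ = 1.10×10⁻⁵ T, B₂ = 5.18×10⁻⁶ T.
Between antiparallel currents both contributions point the same way, so they add. B = B₁ + B₂ = 1.10×10⁻⁵ + 5.18×10⁻⁶ = 1.61×10⁻⁵ T.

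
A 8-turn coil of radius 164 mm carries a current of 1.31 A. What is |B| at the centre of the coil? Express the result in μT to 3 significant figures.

B ≈ 40.2 μT

For an N-turn flat coil, B = Nμ₀I/(2R) with R = 0.164 m.
B = 8 × 5.02×10⁻⁶ T = 4.02×10⁻⁵ T.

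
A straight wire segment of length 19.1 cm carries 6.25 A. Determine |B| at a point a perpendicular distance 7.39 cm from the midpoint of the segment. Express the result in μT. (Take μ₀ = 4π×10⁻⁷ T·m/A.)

For a finite straight segment, B = (μ₀I/4πd)(sinθ₁ + sinθ₂), where θ₁, θ₂ are the angles from the perpendicular to each end.
The perpendicular from the point meets the wire at its midpoint, so each end is L/2 = 0.0955 m away along the wire.
sinθ₁ = 0.0955/√(0.0955²+0.0739²) = 0.7909; sinθ₂ = 0.0955/√(0.0955²+0.0739²) = 0.7909.
B = (4π×10⁻⁷ × 6.25) / (4π × 0.0739) × (0.7909 + 0.7909) = 1.34×10⁻⁵ T.

B ≈ 13.4 μT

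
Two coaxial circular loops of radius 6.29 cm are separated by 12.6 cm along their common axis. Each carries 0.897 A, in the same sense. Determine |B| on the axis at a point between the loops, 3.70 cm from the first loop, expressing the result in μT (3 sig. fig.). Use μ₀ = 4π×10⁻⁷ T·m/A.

Each loop contributes B = μ₀IR²/[2(R²+z²)^(3/2)] on the axis, with z measured from that loop.
Loop 1 (z = 0.037 m): B₁ = 5.74×10⁻⁶ T. Loop 2 (z = 0.089 m): B₂ = 1.72×10⁻⁶ T.
The fields add: B = B₁ + B₂ = 7.46×10⁻⁶ T.

B ≈ 7.46 μT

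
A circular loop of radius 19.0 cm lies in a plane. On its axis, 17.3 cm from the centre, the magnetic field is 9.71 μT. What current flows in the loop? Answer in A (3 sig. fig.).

I ≈ 7.26 A

On the axis of a loop, B = μ₀IR²/[2(R²+z²)^(3/2)], so I = 2B(R²+z²)^(3/2)/(μ₀R²).
R² + z² = 0.0361 + 0.02993 = 0.06603 m²; raised to 3/2 gives 1.70×10⁻² m³.
I = 2 × 9.71×10⁻⁶ × 1.70×10⁻² / (1.26×10⁻⁶ × 0.0361) = 7.26 A.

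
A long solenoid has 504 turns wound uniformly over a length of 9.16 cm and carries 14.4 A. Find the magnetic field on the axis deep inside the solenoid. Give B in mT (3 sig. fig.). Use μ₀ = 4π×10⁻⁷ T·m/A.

B ≈ 99.6 mT

Inside a long solenoid, B = μ₀nI with n = 5502 turns/m.
B = 4π×10⁻⁷ × 5502 × 14.4 = 9.96×10⁻² T.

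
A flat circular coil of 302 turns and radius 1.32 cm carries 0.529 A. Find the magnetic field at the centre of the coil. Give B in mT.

B ≈ 7.60 mT

For an N-turn flat coil, B = Nμ₀I/(2R) with R = 0.0132 m.
B = 302 × 2.52×10⁻⁵ T = 7.60×10⁻³ T.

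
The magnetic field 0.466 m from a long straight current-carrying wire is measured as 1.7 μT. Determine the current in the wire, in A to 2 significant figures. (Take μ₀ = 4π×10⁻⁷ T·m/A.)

For a long straight wire B = μ₀I/(2πd), so I = 2πdB/μ₀.
I = 2π × 0.466 × 1.70×10⁻⁶ / (4π×10⁻⁷) = 3.96 A.

I ≈ 4.0 A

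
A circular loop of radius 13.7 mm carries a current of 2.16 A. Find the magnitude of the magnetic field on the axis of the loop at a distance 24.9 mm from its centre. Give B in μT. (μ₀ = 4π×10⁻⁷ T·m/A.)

B ≈ 11.1 μT

On the axis of a circular loop, B = μ₀IR² / [2(R²+z²)^(3/2)].
R² + z² = (0.0137)² + (0.0249)² = 0.0008077 m², and (R²+z²)^(3/2) = 2.30×10⁻⁵ m³.
B = (4π×10⁻⁷ × 2.16 × 0.0001877) / (2 × 2.30×10⁻⁵) = 1.11×10⁻⁵ T.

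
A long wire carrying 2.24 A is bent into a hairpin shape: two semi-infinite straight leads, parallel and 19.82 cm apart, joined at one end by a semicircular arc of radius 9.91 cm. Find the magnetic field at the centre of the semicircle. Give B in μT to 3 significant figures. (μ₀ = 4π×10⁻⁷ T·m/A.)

The semicircular arc contributes B_arc = μ₀I·π/(4πR) = μ₀I/(4R) = 7.10×10⁻⁶ T.
Each semi-infinite lead is at perpendicular distance R = 0.0991 m from the centre, with the perpendicular foot at its near end, so it contributes μ₀I/(4πR); both point the same way, together 4.52×10⁻⁶ T.
Arc and leads all point the same direction: B = 7.10×10⁻⁶ + 4.52×10⁻⁶ = 1.16×10⁻⁵ T.

B ≈ 11.6 μT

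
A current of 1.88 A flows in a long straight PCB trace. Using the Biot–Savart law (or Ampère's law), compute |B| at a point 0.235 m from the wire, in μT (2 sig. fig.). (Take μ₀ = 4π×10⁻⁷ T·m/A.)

For an infinitely long straight wire, B = μ₀I/(2πd).
B = (4π×10⁻⁷ × 1.88) / (2π × 0.235) = 1.60×10⁻⁶ T.

B ≈ 1.6 μT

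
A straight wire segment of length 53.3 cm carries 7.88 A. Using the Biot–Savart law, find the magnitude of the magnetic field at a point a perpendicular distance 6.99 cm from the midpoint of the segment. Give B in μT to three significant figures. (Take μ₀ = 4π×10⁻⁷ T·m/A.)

For a finite straight segment, B = (μ₀I/4πd)(sinθ₁ + sinθ₂), where θ₁, θ₂ are the angles from the perpendicular to each end.
The perpendicular from the point meets the wire at its midpoint, so each end is L/2 = 0.2665 m away along the wire.
sinθ₁ = 0.2665/√(0.2665²+0.0699²) = 0.9673; sinθ₂ = 0.2665/√(0.2665²+0.0699²) = 0.9673.
B = (4π×10⁻⁷ × 7.88) / (4π × 0.0699) × (0.9673 + 0.9673) = 2.18×10⁻⁵ T.

B ≈ 21.8 μT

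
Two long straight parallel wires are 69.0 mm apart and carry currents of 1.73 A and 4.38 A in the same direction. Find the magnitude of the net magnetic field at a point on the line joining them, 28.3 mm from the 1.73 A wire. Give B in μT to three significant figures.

B ≈ 9.30 μT

Each long wire gives B = μ₀I/(2πd). Distances are d₁ = 0.0283 m and d₂ = 0.0407 m.
B₁ = 1.22×10⁻⁵ T, B₂ = 2.15×10⁻⁵ T.
Between parallel currents the two contributions point in opposite directions, so they subtract. B = |B₁ − B₂| = |1.22×10⁻⁵ − 2.15×10⁻⁵| = 9.30×10⁻⁶ T.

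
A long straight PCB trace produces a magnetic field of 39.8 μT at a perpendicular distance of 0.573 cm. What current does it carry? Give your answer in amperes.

For a long straight wire B = μ₀I/(2πd), so I = 2πdB/μ₀.
I = 2π × 0.00573 × 3.98×10⁻⁵ / (4π×10⁻⁷) = 1.14 A.

I ≈ 1.14 A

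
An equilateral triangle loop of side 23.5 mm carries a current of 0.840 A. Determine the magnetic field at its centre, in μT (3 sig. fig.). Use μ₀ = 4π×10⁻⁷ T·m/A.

B ≈ 64.3 μT

Each side is a finite straight segment at perpendicular distance d = a/(2 tan(π/3)) = 0.006784 m from the centre, with end-angles ±π/3.
One side contributes B₁ = (μ₀I/4πd)·2 sin(π/3) = 2.14×10⁻⁵ T.
All 3 sides add in the same direction: B = 3 × 2.14×10⁻⁵ = 6.43×10⁻⁵ T.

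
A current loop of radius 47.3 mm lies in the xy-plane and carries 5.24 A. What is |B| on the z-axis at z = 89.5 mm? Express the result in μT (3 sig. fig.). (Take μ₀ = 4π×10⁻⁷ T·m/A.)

B ≈ 7.10 μT

On the axis of a circular loop, B = μ₀IR² / [2(R²+z²)^(3/2)].
R² + z² = (0.0473)² + (0.0895)² = 0.01025 m², and (R²+z²)^(3/2) = 1.04×10⁻³ m³.
B = (4π×10⁻⁷ × 5.24 × 0.002237) / (2 × 1.04×10⁻³) = 7.10×10⁻⁶ T.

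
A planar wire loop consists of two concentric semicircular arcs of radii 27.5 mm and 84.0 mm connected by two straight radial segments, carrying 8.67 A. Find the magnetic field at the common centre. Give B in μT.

B ≈ 66.6 μT

The radial connectors point toward the centre, so dl × r̂ = 0 and they contribute nothing.
Each semicircle gives μ₀I/(4R): inner arc 9.90×10⁻⁵ T, outer arc 3.24×10⁻⁵ T.
The two arcs carry current in opposite angular senses, so their fields oppose: B = |9.90×10⁻⁵ − 3.24×10⁻⁵| = 6.66×10⁻⁵ T.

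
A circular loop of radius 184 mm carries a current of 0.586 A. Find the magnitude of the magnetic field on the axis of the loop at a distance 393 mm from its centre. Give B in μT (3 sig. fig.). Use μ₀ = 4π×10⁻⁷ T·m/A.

On the axis of a circular loop, B = μ₀IR² / [2(R²+z²)^(3/2)].
R² + z² = (0.184)² + (0.393)² = 0.1883 m², and (R²+z²)^(3/2) = 8.17×10⁻² m³.
B = (4π×10⁻⁷ × 0.586 × 0.03386) / (2 × 8.17×10⁻²) = 1.53×10⁻⁷ T.

B ≈ 0.153 μT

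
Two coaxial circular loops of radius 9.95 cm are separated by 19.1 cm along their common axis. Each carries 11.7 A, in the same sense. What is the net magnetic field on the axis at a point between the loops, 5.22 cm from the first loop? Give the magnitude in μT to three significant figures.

B ≈ 65.9 μT

Each loop contributes B = μ₀IR²/[2(R²+z²)^(3/2)] on the axis, with z measured from that loop.
Loop 1 (z = 0.0522 m): B₁ = 5.13×10⁻⁵ T. Loop 2 (z = 0.1388 m): B₂ = 1.46×10⁻⁵ T.
The fields add: B = B₁ + B₂ = 6.59×10⁻⁵ T.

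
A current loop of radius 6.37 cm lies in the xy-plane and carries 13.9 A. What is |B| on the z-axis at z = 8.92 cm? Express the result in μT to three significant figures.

On the axis of a circular loop, B = μ₀IR² / [2(R²+z²)^(3/2)].
R² + z² = (0.0637)² + (0.0892)² = 0.01201 m², and (R²+z²)^(3/2) = 1.32×10⁻³ m³.
B = (4π×10⁻⁷ × 13.9 × 0.004058) / (2 × 1.32×10⁻³) = 2.69×10⁻⁵ T.

B ≈ 26.9 μT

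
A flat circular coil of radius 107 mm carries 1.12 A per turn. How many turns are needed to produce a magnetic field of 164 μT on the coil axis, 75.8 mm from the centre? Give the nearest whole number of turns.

N = 46

For an N-turn coil, B = Nμ₀IR²/[2(R²+z²)^(3/2)]. A single turn gives B₁ = 3.57×10⁻⁶ T with R = 0.107 m, z = 0.0758 m.
N = B/B₁ = 1.64×10⁻⁴ / 3.57×10⁻⁶ = 45.90.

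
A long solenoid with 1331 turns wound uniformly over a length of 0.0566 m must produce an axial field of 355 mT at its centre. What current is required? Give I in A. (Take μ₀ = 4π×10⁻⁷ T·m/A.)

I ≈ 12.0 A

Inside a long solenoid B = μ₀nI with n = 2.352×10⁴ m⁻¹, so I = B/(μ₀n).
I = 0.355 / (4π×10⁻⁷ × 2.352×10⁴) = 12.0 A.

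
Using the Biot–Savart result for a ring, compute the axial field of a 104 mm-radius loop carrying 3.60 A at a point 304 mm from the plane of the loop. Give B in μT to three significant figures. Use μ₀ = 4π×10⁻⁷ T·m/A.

B ≈ 0.738 μT

On the axis of a circular loop, B = μ₀IR² / [2(R²+z²)^(3/2)].
R² + z² = (0.104)² + (0.304)² = 0.1032 m², and (R²+z²)^(3/2) = 3.32×10⁻² m³.
B = (4π×10⁻⁷ × 3.60 × 0.01082) / (2 × 3.32×10⁻²) = 7.38×10⁻⁷ T.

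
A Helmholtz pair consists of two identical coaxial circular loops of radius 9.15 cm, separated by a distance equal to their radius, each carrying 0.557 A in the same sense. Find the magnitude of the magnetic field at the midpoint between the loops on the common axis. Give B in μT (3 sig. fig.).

Each loop contributes B = μ₀IR²/[2(R²+z²)^(3/2)] on the axis, with z measured from that loop.
Loop 1 (z = 0.04575 m): B₁ = 2.74×10⁻⁶ T. Loop 2 (z = 0.04575 m): B₂ = 2.74×10⁻⁶ T.
The fields add: B = B₁ + B₂ = 5.47×10⁻⁶ T.

B ≈ 5.47 μT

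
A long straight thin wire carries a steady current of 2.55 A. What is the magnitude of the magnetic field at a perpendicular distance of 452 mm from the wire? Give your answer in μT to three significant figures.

For an infinitely long straight wire, B = μ₀I/(2πd).
B = (4π×10⁻⁷ × 2.55) / (2π × 0.452) = 1.13×10⁻⁶ T.

B ≈ 1.13 μT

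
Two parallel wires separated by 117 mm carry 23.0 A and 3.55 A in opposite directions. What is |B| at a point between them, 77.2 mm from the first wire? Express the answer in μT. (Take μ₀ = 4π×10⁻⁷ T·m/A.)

Each long wire gives B = μ₀I/(2πd). Distances are d₁ = 0.0772 m and d₂ = 0.0398 m.
B₁ = 5.96×10⁻⁵ T, B₂ = 1.78×10⁻⁵ T.
Between antiparallel currents both contributions point the same way, so they add. B = B₁ + B₂ = 5.96×10⁻⁵ + 1.78×10⁻⁵ = 7.74×10⁻⁵ T.

B ≈ 77.4 μT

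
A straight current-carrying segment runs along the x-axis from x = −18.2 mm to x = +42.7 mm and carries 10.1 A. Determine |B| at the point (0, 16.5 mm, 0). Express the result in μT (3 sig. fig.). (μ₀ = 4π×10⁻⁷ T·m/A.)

B ≈ 102 μT

For a finite straight segment, B = (μ₀I/4πd)(sinθ₁ + sinθ₂), where θ₁, θ₂ are the angles from the perpendicular to each end.
The perpendicular distance is d = 0.0165 m; the end-offsets along the wire are a = 0.0182 m and b = 0.0427 m.
sinθ₁ = 0.0182/√(0.0182²+0.0165²) = 0.7409; sinθ₂ = 0.0427/√(0.0427²+0.0165²) = 0.9328.
B = (4π×10⁻⁷ × 10.1) / (4π × 0.0165) × (0.7409 + 0.9328) = 1.02×10⁻⁴ T.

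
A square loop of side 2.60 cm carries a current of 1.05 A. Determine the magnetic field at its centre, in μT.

B ≈ 45.7 μT

Each side is a finite straight segment at perpendicular distance d = a/(2 tan(π/4)) = 0.013 m from the centre, with end-angles ±π/4.
One side contributes B₁ = (μ₀I/4πd)·2 sin(π/4) = 1.14×10⁻⁵ T.
All 4 sides add in the same direction: B = 4 × 1.14×10⁻⁵ = 4.57×10⁻⁵ T.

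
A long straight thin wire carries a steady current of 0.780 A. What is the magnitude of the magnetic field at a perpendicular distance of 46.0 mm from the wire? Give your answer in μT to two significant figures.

B ≈ 3.4 μT

For an infinitely long straight wire, B = μ₀I/(2πd).
B = (4π×10⁻⁷ × 0.780) / (2π × 0.046) = 3.39×10⁻⁶ T.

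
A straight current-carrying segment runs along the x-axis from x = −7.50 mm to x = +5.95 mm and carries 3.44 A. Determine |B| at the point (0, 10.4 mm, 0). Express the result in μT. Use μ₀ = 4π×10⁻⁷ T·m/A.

For a finite straight segment, B = (μ₀I/4πd)(sinθ₁ + sinθ₂), where θ₁, θ₂ are the angles from the perpendicular to each end.
The perpendicular distance is d = 0.0104 m; the end-offsets along the wire are a = 0.0075 m and b = 0.00595 m.
sinθ₁ = 0.0075/√(0.0075²+0.0104²) = 0.5849; sinθ₂ = 0.00595/√(0.00595²+0.0104²) = 0.4966.
B = (4π×10⁻⁷ × 3.44) / (4π × 0.0104) × (0.5849 + 0.4966) = 3.58×10⁻⁵ T.

B ≈ 35.8 μT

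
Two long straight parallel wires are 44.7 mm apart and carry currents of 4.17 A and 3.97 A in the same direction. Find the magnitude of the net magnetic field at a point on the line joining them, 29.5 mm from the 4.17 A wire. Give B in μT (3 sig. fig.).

Each long wire gives B = μ₀I/(2πd). Distances are d₁ = 0.0295 m and d₂ = 0.0152 m.
B₁ = 2.83×10⁻⁵ T, B₂ = 5.22×10⁻⁵ T.
Between parallel currents the two contributions point in opposite directions, so they subtract. B = |B₁ − B₂| = |2.83×10⁻⁵ − 5.22×10⁻⁵| = 2.40×10⁻⁵ T.

B ≈ 24.0 μT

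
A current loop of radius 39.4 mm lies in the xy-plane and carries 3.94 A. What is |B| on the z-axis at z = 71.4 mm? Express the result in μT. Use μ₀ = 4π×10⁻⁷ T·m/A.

On the axis of a circular loop, B = μ₀IR² / [2(R²+z²)^(3/2)].
R² + z² = (0.0394)² + (0.0714)² = 0.00665 m², and (R²+z²)^(3/2) = 5.42×10⁻⁴ m³.
B = (4π×10⁻⁷ × 3.94 × 0.001552) / (2 × 5.42×10⁻⁴) = 7.09×10⁻⁶ T.

B ≈ 7.09 μT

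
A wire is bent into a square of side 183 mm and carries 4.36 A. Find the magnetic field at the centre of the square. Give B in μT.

Each side is a finite straight segment at perpendicular distance d = a/(2 tan(π/4)) = 0.0915 m from the centre, with end-angles ±π/4.
One side contributes B₁ = (μ₀I/4πd)·2 sin(π/4) = 6.74×10⁻⁶ T.
All 4 sides add in the same direction: B = 4 × 6.74×10⁻⁶ = 2.70×10⁻⁵ T.

B ≈ 27.0 μT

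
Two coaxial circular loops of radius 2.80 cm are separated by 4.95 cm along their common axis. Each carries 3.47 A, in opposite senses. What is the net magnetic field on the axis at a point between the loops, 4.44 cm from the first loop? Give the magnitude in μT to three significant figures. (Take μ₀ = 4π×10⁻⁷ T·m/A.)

B ≈ 62.3 μT

Each loop contributes B = μ₀IR²/[2(R²+z²)^(3/2)] on the axis, with z measured from that loop.
Loop 1 (z = 0.0444 m): B₁ = 1.18×10⁻⁵ T. Loop 2 (z = 0.0051 m): B₂ = 7.41×10⁻⁵ T.
The fields oppose: B = |B₁ − B₂| = 6.23×10⁻⁵ T.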